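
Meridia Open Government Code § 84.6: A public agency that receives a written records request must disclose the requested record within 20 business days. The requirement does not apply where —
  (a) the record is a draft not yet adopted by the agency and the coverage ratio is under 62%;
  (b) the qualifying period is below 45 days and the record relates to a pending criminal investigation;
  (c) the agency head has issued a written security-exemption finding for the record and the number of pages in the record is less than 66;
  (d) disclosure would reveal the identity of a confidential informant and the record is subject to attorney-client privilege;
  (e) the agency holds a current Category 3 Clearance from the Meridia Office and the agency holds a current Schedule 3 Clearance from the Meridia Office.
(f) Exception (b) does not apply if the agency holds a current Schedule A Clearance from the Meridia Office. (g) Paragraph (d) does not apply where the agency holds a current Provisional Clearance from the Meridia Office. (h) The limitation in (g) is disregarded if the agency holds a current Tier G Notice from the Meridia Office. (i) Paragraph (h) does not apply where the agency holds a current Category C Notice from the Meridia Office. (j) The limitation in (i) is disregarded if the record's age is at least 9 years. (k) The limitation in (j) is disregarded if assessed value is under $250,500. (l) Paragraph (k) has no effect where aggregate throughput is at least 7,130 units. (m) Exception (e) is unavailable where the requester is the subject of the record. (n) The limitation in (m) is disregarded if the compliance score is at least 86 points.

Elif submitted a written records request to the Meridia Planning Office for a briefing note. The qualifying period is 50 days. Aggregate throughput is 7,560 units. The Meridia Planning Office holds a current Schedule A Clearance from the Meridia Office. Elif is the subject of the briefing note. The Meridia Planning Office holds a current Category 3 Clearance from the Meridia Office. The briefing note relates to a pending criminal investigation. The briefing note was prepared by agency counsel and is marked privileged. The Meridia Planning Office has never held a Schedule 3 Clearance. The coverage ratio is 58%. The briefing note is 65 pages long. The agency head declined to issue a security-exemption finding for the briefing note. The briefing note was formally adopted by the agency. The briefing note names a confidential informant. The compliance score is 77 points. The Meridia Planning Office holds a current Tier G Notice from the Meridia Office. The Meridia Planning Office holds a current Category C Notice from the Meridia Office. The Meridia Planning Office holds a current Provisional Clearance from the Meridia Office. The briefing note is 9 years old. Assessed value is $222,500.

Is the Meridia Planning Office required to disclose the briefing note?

No — exception (d) applies; the Meridia Planning Office is not required to disclose the briefing note.

Exception (a) fails — the briefing note has been formally adopted.
Exception (b) fails — the qualifying period is 50 days, not below 45 days.
Exception (c) does not apply: the agency head declined to issue a security-exemption finding.
Exception (d) is satisfied on its face — the briefing note names a confidential informant; the briefing note is privileged. Applying paragraphs (g)–(l): (g) is triggered (a current Provisional Clearance is held), but is overridden by (h): (h) operates against (g): a current Tier G Notice is held. (i) would limit (h) — a current Category C Notice is held — but (j) sets (i) aside: (j) operates against (i): the record's age is 9 years, meeting the 9 years threshold. (k) would limit (j) — assessed value is $222,500, under the $250,500 limit — but (l) sets (k) aside: (l) is engaged — aggregate throughput is 7,560 units, meeting the 7,130 units threshold. (d) remains available.
Exception (e) does not apply: the Schedule 3 Clearance is not current.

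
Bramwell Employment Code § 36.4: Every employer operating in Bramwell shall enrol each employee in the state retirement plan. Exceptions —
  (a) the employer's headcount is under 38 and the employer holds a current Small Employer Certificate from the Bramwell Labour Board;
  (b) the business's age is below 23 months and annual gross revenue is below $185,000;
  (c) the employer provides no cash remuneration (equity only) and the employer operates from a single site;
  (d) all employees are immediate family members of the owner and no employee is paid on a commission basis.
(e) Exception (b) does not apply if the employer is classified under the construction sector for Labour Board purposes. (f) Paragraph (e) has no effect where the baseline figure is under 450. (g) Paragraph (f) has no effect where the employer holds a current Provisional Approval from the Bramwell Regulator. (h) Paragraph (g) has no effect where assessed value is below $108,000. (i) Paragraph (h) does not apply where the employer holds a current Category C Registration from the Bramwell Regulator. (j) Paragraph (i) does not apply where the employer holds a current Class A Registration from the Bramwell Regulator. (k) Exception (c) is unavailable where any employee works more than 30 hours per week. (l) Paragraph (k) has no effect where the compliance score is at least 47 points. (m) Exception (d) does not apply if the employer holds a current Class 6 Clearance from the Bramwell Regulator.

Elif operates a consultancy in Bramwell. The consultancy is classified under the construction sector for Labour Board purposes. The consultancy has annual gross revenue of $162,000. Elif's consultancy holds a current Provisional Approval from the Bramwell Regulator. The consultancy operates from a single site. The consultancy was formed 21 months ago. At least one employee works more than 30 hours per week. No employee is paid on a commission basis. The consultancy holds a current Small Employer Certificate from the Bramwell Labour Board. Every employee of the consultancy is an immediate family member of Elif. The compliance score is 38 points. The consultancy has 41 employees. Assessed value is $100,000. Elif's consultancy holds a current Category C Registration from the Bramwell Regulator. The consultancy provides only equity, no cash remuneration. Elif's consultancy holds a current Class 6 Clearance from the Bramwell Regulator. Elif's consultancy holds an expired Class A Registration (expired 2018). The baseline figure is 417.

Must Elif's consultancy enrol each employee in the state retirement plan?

Yes — Elif's consultancy must enrol each employee in the state retirement plan.

Exception (a) fails — the employer's headcount is 41, not under 38.
Exception (b): the business's age is 21 months, below the 23 months limit; annual gross revenue is $162,000, below the $185,000 limit — every condition holds. But applying paragraphs (e)–(j): (e) operates — the consultancy is classified under the construction sector. (f) applies (the baseline figure is 417, under the 450 limit), but is set aside by (g): (g) operates against (f): a current Provisional Approval is held. (h) would limit (g) — assessed value is $100,000, below the $108,000 limit — but (i) sets (h) aside: (i) operates against (h): a current Category C Registration is held. (j), which would lift (i), does not operate here — the Class A Registration is not current. (b) is therefore removed.
Exception (c) is satisfied on its face — remuneration is equity-only; the employer operates from a single site. But applying paragraphs (k)–(l): (k) operates — at least one employee exceeds 30 hours/week. (l), which would lift (k), is not triggered — the compliance score is 38 points, short of 47 points. Exception (c) does not apply.
Exception (d) is satisfied on its face — every employee is an immediate family member; no employee is paid on commission. But: (m) is triggered — a current Class 6 Clearance is held. So (d) is unavailable.
None of the exceptions is available; § 36.4 applies in full.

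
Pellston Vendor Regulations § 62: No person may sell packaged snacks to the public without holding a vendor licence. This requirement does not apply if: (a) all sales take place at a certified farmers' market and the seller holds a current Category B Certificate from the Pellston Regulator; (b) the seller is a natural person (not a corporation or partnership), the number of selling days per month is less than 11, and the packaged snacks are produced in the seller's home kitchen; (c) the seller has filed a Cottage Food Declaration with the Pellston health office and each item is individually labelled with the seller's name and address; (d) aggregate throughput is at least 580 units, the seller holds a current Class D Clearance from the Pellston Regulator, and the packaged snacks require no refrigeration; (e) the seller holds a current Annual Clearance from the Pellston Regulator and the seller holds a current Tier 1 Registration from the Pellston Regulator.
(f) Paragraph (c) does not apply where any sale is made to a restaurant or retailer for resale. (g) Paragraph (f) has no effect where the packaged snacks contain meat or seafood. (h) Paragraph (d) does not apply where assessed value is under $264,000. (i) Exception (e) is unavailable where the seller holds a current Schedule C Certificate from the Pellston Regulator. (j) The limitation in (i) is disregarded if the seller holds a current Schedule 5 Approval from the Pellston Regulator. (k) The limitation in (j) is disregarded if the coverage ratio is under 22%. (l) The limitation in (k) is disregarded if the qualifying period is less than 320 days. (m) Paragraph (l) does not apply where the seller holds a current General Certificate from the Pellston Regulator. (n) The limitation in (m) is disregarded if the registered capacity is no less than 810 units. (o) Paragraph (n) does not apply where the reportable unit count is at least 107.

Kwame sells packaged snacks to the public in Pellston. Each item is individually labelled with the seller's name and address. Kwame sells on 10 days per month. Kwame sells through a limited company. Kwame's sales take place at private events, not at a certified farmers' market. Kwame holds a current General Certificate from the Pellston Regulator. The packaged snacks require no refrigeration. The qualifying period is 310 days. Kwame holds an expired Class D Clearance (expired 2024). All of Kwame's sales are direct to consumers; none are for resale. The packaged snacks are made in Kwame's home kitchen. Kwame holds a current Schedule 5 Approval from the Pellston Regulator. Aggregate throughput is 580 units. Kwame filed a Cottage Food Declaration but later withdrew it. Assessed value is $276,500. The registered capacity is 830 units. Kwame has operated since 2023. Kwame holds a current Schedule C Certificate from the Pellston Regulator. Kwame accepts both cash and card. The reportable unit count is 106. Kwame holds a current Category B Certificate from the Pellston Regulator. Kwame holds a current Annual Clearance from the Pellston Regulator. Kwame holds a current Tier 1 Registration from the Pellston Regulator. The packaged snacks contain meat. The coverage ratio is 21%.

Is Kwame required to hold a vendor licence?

Exception (a) does not apply: sales are at private events, not a certified farmers' market.
Exception (b) does not apply: the seller operates through a limited company.
Exception (c) fails — the Cottage Food Declaration was withdrawn.
Exception (d) requires that the seller holds a current Class D Clearance from the Pellston Regulator; but there is no Class D Clearance in force, so (d) is unavailable.
Exception (e) is satisfied on its face — a current Annual Clearance is held; a current Tier 1 Registration is held. Considering the limiting provisions: (i) operates (a current Schedule C Certificate is held), but is itself disapplied by (j): (j) is engaged — a current Schedule 5 Approval is held. (k) would limit (j) — the coverage ratio is 21%, under the 22% limit — but (l) sets (k) aside: (l) applies — the qualifying period is 310 days, less than the 320 days limit. (m) would limit (l) — a current General Certificate is held — but (n) sets (m) aside: (n) applies — the registered capacity is 830 units, meeting the 810 units threshold. (o) does not operate here (the reportable unit count is 106, short of 107), so (n) stands. So (e) applies.

No — exception (e) applies; Kwame is not required to hold a vendor licence.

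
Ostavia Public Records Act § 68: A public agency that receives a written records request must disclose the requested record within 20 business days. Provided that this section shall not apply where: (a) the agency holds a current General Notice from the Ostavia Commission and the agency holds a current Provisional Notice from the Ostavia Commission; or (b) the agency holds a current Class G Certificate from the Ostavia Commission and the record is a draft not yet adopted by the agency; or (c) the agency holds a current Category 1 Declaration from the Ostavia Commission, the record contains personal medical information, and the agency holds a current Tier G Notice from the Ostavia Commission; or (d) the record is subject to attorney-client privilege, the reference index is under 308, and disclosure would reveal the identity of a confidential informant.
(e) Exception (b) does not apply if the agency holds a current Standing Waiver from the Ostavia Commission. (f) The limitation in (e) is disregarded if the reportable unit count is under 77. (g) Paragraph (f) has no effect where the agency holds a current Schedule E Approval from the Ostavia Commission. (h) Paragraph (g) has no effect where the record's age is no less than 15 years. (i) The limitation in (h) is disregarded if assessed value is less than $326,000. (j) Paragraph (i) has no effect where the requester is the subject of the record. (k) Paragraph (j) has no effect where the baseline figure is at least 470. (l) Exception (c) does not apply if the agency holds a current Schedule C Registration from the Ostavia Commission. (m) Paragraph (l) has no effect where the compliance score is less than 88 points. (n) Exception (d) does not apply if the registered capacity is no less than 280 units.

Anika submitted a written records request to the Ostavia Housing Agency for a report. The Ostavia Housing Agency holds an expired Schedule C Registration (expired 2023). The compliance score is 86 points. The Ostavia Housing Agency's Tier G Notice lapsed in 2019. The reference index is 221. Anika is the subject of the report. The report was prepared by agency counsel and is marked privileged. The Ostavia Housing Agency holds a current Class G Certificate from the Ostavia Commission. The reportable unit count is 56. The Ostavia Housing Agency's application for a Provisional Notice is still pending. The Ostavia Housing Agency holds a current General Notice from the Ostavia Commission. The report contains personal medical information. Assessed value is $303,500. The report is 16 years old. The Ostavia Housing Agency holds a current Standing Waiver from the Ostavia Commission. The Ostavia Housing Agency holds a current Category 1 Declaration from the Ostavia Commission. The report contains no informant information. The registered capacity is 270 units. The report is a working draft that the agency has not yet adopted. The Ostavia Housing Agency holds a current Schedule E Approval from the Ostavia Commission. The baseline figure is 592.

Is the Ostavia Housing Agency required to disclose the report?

Exception (a) does not apply: no current Provisional Notice is held.
Exception (b) is satisfied on its face — a current Class G Certificate is held; the report is an unadopted draft. Turning to paragraphs (e)–(k): (e) is triggered — a current Standing Waiver is held. (f) would limit (e) — the reportable unit count is 56, under the 77 limit — but (g) sets (f) aside: (g) operates against (f): a current Schedule E Approval is held. (h) is triggered (the record's age is 16 years, meeting the 15 years threshold), but yields to (i): (i) is engaged — assessed value is $303,500, less than the $326,000 limit. (j) is triggered (Anika is the subject of the report), but is displaced by (k): (k) operates — the baseline figure is 592, meeting the 470 threshold. So (b) is unavailable.
Exception (c) requires that the agency holds a current Tier G Notice from the Ostavia Commission; but the Tier G Notice is not current, so (c) is unavailable.
Exception (d) fails — the report contains no informant information.
No exception applies. The general rule governs.

Yes — the Ostavia Housing Agency must disclose the report.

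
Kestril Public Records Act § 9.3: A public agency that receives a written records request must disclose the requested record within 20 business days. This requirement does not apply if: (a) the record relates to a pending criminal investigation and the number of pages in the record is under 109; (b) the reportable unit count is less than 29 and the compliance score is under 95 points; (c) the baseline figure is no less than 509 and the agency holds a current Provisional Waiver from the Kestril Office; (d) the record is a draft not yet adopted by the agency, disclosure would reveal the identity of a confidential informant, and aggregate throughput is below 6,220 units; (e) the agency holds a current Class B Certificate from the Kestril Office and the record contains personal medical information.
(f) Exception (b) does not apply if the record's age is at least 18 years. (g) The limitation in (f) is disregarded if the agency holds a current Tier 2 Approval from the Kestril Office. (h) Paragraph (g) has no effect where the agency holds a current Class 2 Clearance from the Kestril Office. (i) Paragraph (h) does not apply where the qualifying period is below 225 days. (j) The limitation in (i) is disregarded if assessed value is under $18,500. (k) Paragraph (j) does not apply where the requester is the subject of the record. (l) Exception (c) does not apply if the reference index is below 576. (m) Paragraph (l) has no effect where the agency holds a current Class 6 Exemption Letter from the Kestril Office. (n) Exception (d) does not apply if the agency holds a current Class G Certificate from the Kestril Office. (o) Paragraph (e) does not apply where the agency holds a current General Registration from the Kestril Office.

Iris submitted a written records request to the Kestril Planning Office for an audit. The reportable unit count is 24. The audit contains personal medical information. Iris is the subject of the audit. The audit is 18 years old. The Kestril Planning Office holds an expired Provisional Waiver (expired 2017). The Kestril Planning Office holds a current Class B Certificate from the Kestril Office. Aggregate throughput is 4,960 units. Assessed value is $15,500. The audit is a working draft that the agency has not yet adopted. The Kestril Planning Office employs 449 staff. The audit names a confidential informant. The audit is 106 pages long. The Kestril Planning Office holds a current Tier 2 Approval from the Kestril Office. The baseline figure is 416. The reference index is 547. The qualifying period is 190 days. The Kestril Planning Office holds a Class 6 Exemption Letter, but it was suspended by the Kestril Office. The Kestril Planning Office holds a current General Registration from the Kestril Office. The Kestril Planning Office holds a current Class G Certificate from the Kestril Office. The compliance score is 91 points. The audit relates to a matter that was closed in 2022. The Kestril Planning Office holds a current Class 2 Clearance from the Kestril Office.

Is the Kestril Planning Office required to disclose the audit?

No — exception (b) applies; the Kestril Planning Office is not required to disclose the audit.

Exception (a) requires that the record relates to a pending criminal investigation; but the audit relates to a closed matter, so (a) is unavailable.
Exception (b) is satisfied on its face — the reportable unit count is 24, less than the 29 limit; the compliance score is 91 points, under the 95 points limit. Applying paragraphs (f)–(k): (f) is engaged (the record's age is 18 years, meeting the 18 years threshold), but is displaced by (g): (g) operates against (f): a current Tier 2 Approval is held. (h) would limit (g) — a current Class 2 Clearance is held — but (i) sets (h) aside: (i) operates — the qualifying period is 190 days, below the 225 days limit. (j) applies (assessed value is $15,500, under the $18,500 limit), but is itself disapplied by (k): (k) is triggered — Iris is the subject of the audit. So (b) applies.
Exception (c) does not apply: the baseline figure is 416, short of 509.
All of (d)'s requirements are met (the audit is an unadopted draft; the audit names a confidential informant; aggregate throughput is 4,960 units, below the 6,220 units limit). However, paragraph (n) must be considered: (n) applies — a current Class G Certificate is held. (d) is therefore removed.
Exception (e) is satisfied on its face — a current Class B Certificate is held; the audit contains personal medical information. However, paragraph (o) must be considered: (o) applies — a current General Registration is held. Exception (e) does not apply.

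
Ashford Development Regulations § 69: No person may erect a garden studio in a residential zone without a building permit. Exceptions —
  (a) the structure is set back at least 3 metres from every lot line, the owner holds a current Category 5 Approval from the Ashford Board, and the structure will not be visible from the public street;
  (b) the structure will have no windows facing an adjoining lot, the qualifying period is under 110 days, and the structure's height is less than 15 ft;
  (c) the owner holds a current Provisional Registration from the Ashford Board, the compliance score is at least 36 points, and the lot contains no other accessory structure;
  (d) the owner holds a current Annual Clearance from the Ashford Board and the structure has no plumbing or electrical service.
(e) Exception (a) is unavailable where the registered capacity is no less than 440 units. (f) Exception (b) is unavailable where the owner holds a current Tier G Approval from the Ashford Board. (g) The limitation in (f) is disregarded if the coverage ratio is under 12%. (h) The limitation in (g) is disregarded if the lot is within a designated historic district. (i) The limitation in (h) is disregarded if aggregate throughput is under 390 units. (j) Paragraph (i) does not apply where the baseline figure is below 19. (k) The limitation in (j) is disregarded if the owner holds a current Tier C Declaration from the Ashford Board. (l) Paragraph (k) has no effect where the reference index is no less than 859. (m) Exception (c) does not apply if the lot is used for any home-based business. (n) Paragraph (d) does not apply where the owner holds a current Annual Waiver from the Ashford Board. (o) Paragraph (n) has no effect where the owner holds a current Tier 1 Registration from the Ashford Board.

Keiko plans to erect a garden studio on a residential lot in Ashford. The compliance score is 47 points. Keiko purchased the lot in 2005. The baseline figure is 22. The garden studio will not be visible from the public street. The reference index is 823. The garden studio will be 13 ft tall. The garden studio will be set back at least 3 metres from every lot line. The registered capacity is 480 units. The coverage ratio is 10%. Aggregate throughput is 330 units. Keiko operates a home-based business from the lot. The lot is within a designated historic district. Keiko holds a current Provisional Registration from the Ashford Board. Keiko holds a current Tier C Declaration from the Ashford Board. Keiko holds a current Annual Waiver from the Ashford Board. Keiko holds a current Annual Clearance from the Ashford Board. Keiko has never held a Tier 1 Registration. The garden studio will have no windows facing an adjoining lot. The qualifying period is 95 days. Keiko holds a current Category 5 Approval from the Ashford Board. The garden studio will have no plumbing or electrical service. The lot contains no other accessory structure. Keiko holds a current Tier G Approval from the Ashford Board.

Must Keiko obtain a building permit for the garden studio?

All of (a)'s requirements are met (the setback is at least 3 m on every side; a current Category 5 Approval is held; the structure will not be visible from the street). But applying paragraph (e): (e) operates against (a): the registered capacity is 480 units, meeting the 440 units threshold. So (a) is unavailable.
Exception (b) is satisfied on its face — no windows face an adjoining lot; the qualifying period is 95 days, under the 110 days limit; the structure's height is 13 ft, less than the 15 ft limit. Applying paragraphs (f)–(l): (f) would limit (b) — a current Tier G Approval is held — but (g) sets (f) aside: (g) operates — the coverage ratio is 10%, under the 12% limit. (h) would limit (g) — the lot is in a historic district — but (i) sets (h) aside: (i) operates — aggregate throughput is 330 units, under the 390 units limit. (j) is not engaged (the baseline figure is 22, not below 19), so (i) stands. So (b) applies.
Exception (c) is satisfied on its face — a current Provisional Registration is held; the compliance score is 47 points, meeting the 36 points threshold; the lot has no other accessory structure. However, paragraph (m) must be considered: (m) operates — a home-based business operates on the lot. So (c) is unavailable.
Exception (d)'s conditions are all satisfied: a current Annual Clearance is held; there is no plumbing or electrical service. However, paragraphs (n)–(o) must be considered: (n) is triggered — a current Annual Waiver is held. (o) does not operate here (the Tier 1 Registration is not current), so (n) stands. So (d) is unavailable.

No — exception (b) applies; Keiko does not need a building permit.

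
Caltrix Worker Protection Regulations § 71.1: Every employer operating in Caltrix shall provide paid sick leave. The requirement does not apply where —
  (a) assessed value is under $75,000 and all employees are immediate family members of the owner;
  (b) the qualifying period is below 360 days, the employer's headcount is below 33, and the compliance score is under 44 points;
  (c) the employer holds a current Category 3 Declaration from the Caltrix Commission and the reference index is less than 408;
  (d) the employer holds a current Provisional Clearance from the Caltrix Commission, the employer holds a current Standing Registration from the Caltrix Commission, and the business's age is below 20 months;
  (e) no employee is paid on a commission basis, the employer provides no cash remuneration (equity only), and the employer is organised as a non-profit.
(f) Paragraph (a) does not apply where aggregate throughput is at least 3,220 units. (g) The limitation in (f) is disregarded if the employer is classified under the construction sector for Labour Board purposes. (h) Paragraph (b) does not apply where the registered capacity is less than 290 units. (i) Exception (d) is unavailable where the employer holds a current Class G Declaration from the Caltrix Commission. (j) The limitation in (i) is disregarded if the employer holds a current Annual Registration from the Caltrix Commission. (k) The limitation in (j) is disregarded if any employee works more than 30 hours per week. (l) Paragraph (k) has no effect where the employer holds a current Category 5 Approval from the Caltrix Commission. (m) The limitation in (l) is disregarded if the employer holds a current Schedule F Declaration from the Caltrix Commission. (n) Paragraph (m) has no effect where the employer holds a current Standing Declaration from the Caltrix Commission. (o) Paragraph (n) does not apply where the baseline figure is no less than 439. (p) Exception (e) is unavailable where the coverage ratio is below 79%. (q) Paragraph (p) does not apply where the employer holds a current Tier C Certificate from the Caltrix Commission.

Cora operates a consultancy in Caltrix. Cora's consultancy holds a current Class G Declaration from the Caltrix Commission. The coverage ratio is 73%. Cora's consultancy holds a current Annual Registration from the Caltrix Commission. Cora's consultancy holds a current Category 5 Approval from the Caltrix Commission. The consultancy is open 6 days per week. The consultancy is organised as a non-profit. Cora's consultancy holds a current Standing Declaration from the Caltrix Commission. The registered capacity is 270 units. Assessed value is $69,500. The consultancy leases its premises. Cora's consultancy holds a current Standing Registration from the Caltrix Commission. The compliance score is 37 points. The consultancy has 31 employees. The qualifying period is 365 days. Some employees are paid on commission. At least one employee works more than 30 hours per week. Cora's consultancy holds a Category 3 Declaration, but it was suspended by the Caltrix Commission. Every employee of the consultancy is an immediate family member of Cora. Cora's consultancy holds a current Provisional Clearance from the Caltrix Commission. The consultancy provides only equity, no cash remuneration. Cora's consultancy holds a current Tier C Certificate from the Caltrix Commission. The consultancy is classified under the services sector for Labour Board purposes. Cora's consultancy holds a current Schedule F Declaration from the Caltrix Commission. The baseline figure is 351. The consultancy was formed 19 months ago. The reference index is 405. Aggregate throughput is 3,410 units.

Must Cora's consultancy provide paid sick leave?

All of (a)'s requirements are met (assessed value is $69,500, under the $75,000 limit; every employee is an immediate family member). But applying paragraphs (f)–(g): (f) is triggered — aggregate throughput is 3,410 units, meeting the 3,220 units threshold. (g), which would lift (f), is inapplicable — the consultancy is classified under the services sector. Exception (a) does not apply.
Exception (b) fails — the qualifying period is 365 days, not below 360 days.
Exception (c) requires that the employer holds a current Category 3 Declaration from the Caltrix Commission; but the Category 3 Declaration is not current, so (c) is unavailable.
All of (d)'s requirements are met (a current Provisional Clearance is held; a current Standing Registration is held; the business's age is 19 months, below the 20 months limit). Considering the limiting provisions: (i) applies (a current Class G Declaration is held), but is set aside by (j): (j) operates against (i): a current Annual Registration is held. (k) would limit (j) — at least one employee exceeds 30 hours/week — but (l) sets (k) aside: (l) operates against (k): a current Category 5 Approval is held. (m) is triggered (a current Schedule F Declaration is held), but is set aside by (n): (n) is engaged — a current Standing Declaration is held. (o) is inapplicable (the baseline figure is 351, short of 439), so (n) stands. So (d) applies.
Exception (e) requires that no employee is paid on a commission basis; but some employees are paid on commission, so (e) is unavailable.

No — exception (d) applies; Cora's consultancy is not required to provide paid sick leave.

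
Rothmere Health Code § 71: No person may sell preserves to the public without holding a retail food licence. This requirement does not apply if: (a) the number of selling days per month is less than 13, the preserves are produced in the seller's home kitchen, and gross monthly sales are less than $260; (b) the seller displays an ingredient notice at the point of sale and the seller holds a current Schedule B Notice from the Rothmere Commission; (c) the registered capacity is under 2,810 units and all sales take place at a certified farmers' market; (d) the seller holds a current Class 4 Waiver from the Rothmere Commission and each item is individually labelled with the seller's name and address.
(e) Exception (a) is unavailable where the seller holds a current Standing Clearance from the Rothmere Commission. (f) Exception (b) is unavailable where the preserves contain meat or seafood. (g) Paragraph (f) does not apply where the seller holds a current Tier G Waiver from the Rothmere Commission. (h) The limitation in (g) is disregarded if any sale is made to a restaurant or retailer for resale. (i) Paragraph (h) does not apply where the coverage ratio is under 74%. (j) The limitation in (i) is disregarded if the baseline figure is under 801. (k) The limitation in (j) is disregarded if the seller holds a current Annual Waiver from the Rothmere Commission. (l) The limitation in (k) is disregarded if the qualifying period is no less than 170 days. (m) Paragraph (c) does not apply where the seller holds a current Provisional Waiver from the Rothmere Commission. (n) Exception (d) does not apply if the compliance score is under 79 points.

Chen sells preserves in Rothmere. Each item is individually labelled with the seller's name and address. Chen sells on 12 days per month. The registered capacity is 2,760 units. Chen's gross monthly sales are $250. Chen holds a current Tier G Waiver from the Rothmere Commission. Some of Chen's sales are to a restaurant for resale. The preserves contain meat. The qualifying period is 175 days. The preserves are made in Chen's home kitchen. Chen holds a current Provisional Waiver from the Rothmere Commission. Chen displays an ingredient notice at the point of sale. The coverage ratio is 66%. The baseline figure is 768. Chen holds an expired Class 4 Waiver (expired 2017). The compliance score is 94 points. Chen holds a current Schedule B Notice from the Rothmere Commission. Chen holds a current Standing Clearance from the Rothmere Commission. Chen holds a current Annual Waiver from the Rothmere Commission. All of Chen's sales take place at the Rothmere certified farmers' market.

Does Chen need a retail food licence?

Exception (a): the number of selling days per month is 12, less than the 13 limit; the preserves are home-kitchen produced; gross monthly sales are $250, less than the $260 limit — every condition holds. However, paragraph (e) must be considered: (e) is triggered — a current Standing Clearance is held. (a) is therefore removed.
Exception (b): an ingredient notice is displayed; a current Schedule B Notice is held — every condition holds. But applying paragraphs (f)–(l): (f) is engaged — the preserves contain meat. (g) would limit (f) — a current Tier G Waiver is held — but (h) sets (g) aside: (h) operates against (g): some sales are to a restaurant for resale. (i) operates (the coverage ratio is 66%, under the 74% limit), but is set aside by (j): (j) operates against (i): the baseline figure is 768, under the 801 limit. (k) would limit (j) — a current Annual Waiver is held — but (l) sets (k) aside: (l) operates against (k): the qualifying period is 175 days, meeting the 170 days threshold. (b) is therefore removed.
Exception (c): the registered capacity is 2,760 units, under the 2,810 units limit; all sales are at a certified farmers' market — every condition holds. Turning to paragraph (m): (m) applies — a current Provisional Waiver is held. So (c) is unavailable.
Exception (d) does not apply: no current Class 4 Waiver is held.
No exception applies. The general rule governs.

Yes — Chen must hold a retail food licence.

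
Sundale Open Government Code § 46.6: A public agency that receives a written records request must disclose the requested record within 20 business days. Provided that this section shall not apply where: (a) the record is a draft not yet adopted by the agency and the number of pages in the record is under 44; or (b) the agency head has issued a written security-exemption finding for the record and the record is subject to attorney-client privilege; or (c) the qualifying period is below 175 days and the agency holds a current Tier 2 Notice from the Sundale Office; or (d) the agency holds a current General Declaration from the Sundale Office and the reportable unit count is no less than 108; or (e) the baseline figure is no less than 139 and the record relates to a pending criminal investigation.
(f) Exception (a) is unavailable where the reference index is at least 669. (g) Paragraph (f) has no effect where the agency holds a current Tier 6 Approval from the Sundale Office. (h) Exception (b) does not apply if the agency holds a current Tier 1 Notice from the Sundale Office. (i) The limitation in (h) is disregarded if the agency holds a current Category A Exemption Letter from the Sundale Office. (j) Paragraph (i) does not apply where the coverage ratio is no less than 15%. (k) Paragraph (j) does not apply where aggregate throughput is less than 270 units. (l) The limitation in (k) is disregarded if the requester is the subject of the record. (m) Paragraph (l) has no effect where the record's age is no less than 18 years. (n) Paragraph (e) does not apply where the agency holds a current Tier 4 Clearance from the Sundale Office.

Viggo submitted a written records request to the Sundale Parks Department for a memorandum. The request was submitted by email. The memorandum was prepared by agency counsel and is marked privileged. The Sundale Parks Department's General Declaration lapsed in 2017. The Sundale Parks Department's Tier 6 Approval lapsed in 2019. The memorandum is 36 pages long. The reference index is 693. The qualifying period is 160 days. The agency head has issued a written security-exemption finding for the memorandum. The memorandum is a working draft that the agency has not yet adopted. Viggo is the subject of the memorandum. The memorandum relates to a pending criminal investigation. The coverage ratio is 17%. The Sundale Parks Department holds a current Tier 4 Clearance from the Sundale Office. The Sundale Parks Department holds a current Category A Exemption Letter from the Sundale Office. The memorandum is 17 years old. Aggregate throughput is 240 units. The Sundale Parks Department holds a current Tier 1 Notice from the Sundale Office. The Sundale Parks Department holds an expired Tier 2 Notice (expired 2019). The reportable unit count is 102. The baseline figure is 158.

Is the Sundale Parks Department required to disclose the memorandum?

Exception (a): the memorandum is an unadopted draft; the number of pages in the record is 36, under the 44 limit — every condition holds. But applying paragraphs (f)–(g): (f) is triggered — the reference index is 693, meeting the 669 threshold. (g), which would lift (f), does not operate here — there is no Tier 6 Approval in force. So (a) is unavailable.
Exception (b): a written security-exemption finding has been issued; the memorandum is privileged — every condition holds. Turning to paragraphs (h)–(m): (h) operates — a current Tier 1 Notice is held. (i) would limit (h) — a current Category A Exemption Letter is held — but (j) sets (i) aside: (j) is triggered — the coverage ratio is 17%, meeting the 15% threshold. (k) applies (aggregate throughput is 240 units, less than the 270 units limit), but yields to (l): (l) operates against (k): Viggo is the subject of the memorandum. (m) does not operate here (the record's age is 17 years, short of 18 years), so (l) stands. Exception (b) does not apply.
Exception (c) requires that the agency holds a current Tier 2 Notice from the Sundale Office; but the Tier 2 Notice is not current, so (c) is unavailable.
Exception (d) does not apply: the General Declaration is not current.
Exception (e) is satisfied on its face — the baseline figure is 158, meeting the 139 threshold; the memorandum relates to a pending investigation. However, paragraph (n) must be considered: (n) is triggered — a current Tier 4 Clearance is held. So (e) is unavailable.
Every exception is unavailable, so the rule governs.

Yes — the Sundale Parks Department must disclose the memorandum.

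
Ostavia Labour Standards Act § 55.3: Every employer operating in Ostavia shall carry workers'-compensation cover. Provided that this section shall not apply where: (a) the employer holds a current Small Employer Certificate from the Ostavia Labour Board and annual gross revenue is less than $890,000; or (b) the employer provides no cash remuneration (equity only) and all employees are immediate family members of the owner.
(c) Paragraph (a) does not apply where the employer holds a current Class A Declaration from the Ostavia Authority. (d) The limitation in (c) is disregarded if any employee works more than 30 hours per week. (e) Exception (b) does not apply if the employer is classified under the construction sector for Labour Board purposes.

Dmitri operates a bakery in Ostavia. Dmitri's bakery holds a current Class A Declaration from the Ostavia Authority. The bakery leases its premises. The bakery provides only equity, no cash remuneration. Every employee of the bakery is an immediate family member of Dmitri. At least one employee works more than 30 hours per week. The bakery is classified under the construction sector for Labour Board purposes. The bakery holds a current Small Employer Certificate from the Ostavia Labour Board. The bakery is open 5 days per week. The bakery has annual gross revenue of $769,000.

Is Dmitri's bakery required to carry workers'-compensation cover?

Exception (a): a current Small Employer Certificate is held; annual gross revenue is $769,000, less than the $890,000 limit — every condition holds. As to paragraphs (c)–(d): (c) applies (a current Class A Declaration is held), but yields to (d): (d) applies — at least one employee exceeds 30 hours/week. So (a) applies.
Exception (b): remuneration is equity-only; every employee is an immediate family member — every condition holds. But applying paragraph (e): (e) is triggered — the bakery is classified under the construction sector. (b) is therefore removed.

No — exception (a) applies; Dmitri's bakery is not required to carry workers'-compensation cover.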